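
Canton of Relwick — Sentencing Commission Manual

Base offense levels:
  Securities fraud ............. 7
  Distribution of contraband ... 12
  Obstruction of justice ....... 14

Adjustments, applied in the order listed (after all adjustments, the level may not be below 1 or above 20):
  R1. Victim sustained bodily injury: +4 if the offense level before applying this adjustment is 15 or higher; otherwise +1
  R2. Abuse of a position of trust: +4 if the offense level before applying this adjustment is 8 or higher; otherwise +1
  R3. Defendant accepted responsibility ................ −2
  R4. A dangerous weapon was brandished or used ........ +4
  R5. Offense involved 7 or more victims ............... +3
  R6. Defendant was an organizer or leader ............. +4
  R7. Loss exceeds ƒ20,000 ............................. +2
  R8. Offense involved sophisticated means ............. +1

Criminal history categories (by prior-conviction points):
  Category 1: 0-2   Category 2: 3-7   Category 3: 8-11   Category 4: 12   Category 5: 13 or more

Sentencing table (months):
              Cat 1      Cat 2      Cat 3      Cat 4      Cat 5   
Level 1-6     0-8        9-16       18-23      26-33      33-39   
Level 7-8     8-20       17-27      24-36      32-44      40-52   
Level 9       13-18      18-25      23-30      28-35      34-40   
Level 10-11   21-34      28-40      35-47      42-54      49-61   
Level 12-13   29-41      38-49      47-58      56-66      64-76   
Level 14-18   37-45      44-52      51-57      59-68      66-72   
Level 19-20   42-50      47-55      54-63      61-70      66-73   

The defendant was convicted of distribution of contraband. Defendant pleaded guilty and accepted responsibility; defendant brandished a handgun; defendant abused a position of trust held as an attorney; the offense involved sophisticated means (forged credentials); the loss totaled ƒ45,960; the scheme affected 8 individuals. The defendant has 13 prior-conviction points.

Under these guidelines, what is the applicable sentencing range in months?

66-73 months

Base offense level for distribution of contraband: 12.
R1 does not apply.
R2 applies (level before this adjustment is 12 ≥ 8, so +4): 12 + 4 = 16.
R3 applies: 16 − 2 = 14.
R4 applies: 14 + 4 = 18.
R5 applies: 18 + 3 = 21.
R6 does not apply.
R7 applies: 21 + 2 = 23.
R8 applies: 23 + 1 = 24.
Level 24 exceeds the maximum of 20; capped at 20.
Final offense level: 20.
Criminal history: 13 prior points → Category 5 (13+).
Level 20 falls in the 19-20 band.
Grid: Level 19-20 × Category 5 = 66-73 months.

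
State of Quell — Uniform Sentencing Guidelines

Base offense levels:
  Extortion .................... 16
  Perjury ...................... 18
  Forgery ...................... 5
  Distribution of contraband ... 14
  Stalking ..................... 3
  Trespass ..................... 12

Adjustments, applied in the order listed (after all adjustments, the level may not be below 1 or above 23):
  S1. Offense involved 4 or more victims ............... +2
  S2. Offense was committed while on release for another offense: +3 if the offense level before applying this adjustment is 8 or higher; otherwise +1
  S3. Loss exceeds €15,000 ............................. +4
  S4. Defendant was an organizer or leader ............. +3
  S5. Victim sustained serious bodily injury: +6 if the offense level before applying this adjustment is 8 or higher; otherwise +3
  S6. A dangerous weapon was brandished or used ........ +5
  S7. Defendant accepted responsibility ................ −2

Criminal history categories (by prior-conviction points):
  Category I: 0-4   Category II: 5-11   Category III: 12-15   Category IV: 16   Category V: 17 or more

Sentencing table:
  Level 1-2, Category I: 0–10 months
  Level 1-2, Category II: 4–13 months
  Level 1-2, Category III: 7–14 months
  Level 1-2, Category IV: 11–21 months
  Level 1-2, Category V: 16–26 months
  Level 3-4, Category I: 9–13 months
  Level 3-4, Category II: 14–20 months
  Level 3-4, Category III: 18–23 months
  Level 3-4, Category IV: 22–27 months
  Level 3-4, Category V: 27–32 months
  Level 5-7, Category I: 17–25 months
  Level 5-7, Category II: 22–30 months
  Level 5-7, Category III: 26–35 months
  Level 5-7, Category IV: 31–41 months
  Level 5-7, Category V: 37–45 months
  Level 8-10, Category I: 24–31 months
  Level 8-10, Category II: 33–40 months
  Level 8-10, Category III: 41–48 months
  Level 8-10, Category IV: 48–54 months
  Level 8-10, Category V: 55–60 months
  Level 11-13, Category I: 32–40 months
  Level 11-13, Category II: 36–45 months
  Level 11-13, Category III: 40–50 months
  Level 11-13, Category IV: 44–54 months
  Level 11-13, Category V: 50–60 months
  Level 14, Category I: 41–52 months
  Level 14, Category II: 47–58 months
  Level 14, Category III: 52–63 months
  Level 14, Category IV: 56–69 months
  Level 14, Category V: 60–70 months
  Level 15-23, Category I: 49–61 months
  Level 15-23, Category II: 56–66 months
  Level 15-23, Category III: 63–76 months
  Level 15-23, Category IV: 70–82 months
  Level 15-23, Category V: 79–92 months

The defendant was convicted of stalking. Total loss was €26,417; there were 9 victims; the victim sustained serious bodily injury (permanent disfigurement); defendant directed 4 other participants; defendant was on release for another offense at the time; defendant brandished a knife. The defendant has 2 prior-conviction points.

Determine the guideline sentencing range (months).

49-61 months

Base offense level for stalking: 3.
S1 applies: 3 + 2 = 5.
S2 applies (level before this adjustment is 5 < 8, so +1): 5 + 1 = 6.
S3 applies: 6 + 4 = 10.
S4 applies: 10 + 3 = 13.
S5 applies (level before this adjustment is 13 ≥ 8, so +6): 13 + 6 = 19.
S6 applies: 19 + 5 = 24.
Level 24 exceeds the maximum of 23; capped at 23.
Final offense level: 23.
Criminal history: 2 prior points → Category I (0-4).
Level 23 falls in the 15-23 band.
Grid: Level 15-23 × Category I = 49-61 months.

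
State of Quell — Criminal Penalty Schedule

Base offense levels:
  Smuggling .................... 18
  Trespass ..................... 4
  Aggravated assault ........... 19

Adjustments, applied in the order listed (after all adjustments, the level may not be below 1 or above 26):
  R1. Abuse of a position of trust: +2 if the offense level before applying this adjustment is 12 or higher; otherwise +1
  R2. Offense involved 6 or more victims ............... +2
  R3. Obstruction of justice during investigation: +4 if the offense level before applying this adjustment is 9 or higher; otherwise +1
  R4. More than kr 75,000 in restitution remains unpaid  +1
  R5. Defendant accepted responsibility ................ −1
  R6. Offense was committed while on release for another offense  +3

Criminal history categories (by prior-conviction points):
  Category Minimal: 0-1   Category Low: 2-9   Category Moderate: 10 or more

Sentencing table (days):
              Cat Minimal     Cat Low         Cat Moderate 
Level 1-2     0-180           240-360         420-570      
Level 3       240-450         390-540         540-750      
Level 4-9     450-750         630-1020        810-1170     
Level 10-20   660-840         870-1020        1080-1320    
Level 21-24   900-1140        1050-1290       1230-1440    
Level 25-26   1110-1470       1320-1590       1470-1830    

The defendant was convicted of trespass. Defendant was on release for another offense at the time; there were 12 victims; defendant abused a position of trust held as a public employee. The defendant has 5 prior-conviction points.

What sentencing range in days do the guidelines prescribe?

Base offense level for trespass: 4.
R1 applies (level before this adjustment is 4 < 12, so +1): 4 + 1 = 5.
R2 applies: 5 + 2 = 7.
R3 does not apply.
R5 does not apply.
R6 applies: 7 + 3 = 10.
Final offense level: 10.
Criminal history: 5 prior points → Category Low (2-9).
Level 10 falls in the 10-20 band.
Grid: Level 10-20 × Category Low = 870-1020 days.

870-1020 days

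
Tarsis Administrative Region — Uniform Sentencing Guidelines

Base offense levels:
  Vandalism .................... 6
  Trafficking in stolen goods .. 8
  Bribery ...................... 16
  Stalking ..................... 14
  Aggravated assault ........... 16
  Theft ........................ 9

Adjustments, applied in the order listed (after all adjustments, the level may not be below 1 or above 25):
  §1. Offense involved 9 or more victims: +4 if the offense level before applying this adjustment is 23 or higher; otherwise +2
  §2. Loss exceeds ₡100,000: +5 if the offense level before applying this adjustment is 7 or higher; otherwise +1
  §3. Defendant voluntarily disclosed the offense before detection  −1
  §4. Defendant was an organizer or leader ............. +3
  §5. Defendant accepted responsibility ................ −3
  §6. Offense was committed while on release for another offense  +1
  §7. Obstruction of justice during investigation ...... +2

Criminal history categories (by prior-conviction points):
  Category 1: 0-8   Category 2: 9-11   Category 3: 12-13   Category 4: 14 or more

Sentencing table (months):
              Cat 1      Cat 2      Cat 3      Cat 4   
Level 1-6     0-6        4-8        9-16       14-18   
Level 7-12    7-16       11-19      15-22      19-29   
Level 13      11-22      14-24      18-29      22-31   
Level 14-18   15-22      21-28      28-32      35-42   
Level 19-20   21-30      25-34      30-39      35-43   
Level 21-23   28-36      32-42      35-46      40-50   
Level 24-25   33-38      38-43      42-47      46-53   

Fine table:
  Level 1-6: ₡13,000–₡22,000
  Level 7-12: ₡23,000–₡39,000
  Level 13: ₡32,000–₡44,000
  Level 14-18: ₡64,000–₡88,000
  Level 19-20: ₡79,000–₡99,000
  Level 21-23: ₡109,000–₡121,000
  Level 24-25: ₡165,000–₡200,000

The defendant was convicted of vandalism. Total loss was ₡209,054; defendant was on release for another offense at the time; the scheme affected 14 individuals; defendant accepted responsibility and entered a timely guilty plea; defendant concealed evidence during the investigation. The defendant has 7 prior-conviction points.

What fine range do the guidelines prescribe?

₡32,000–₡44,000

Base offense level for vandalism: 6.
§1 applies (level before this adjustment is 6 < 23, so +2): 6 + 2 = 8.
§2 applies (level before this adjustment is 8 ≥ 7, so +5): 8 + 5 = 13.
§3 does not apply.
§5 applies: 13 − 3 = 10.
§6 applies: 10 + 1 = 11.
§7 applies: 11 + 2 = 13.
Final offense level: 13.
Level 13 falls in the 13 band.
Fine table: Level 13 → ₡32,000–₡44,000.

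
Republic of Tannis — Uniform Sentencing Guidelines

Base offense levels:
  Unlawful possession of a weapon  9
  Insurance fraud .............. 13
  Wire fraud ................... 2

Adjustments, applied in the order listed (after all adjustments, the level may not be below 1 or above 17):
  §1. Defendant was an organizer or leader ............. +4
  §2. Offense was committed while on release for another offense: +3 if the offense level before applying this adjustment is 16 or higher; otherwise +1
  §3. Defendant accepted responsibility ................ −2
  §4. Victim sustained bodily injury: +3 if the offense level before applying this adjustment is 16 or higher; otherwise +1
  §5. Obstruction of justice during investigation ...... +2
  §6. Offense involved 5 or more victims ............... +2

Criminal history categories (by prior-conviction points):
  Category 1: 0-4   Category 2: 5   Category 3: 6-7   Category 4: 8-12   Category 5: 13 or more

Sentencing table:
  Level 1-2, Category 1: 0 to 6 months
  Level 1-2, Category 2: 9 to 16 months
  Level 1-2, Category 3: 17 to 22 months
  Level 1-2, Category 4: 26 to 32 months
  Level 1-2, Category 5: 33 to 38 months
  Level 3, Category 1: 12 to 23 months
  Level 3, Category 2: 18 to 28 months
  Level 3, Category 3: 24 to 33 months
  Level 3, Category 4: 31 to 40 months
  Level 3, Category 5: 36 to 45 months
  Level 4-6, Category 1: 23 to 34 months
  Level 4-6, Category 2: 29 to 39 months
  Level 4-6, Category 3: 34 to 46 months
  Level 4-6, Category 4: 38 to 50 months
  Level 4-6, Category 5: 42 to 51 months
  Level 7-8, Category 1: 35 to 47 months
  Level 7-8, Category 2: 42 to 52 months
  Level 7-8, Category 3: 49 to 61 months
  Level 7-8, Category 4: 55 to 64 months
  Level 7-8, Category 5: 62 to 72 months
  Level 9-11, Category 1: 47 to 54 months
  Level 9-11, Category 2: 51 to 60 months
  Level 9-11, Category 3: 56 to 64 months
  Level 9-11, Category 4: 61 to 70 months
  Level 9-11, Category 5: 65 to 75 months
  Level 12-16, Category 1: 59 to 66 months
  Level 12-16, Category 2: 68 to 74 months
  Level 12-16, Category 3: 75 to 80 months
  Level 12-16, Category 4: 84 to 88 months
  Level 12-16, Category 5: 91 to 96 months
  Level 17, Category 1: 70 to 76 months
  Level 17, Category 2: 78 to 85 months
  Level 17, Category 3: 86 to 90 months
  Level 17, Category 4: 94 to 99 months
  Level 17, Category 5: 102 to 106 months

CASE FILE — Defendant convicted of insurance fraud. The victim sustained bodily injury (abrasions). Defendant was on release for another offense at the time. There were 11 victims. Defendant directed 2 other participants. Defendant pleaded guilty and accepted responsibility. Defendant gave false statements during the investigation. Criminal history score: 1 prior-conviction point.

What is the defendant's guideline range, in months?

Base offense level for insurance fraud: 13.
§1 applies: 13 + 4 = 17.
§2 applies (level before this adjustment is 17 ≥ 16, so +3): 17 + 3 = 20.
§3 applies: 20 − 2 = 18.
§4 applies (level before this adjustment is 18 ≥ 16, so +3): 18 + 3 = 21.
§5 applies: 21 + 2 = 23.
§6 applies: 23 + 2 = 25.
Level 25 exceeds the maximum of 17; capped at 17.
Final offense level: 17.
Criminal history: 1 prior point → Category 1 (0-4).
Level 17 falls in the 17 band.
Grid: Level 17 × Category 1 = 70-76 months.

70-76 months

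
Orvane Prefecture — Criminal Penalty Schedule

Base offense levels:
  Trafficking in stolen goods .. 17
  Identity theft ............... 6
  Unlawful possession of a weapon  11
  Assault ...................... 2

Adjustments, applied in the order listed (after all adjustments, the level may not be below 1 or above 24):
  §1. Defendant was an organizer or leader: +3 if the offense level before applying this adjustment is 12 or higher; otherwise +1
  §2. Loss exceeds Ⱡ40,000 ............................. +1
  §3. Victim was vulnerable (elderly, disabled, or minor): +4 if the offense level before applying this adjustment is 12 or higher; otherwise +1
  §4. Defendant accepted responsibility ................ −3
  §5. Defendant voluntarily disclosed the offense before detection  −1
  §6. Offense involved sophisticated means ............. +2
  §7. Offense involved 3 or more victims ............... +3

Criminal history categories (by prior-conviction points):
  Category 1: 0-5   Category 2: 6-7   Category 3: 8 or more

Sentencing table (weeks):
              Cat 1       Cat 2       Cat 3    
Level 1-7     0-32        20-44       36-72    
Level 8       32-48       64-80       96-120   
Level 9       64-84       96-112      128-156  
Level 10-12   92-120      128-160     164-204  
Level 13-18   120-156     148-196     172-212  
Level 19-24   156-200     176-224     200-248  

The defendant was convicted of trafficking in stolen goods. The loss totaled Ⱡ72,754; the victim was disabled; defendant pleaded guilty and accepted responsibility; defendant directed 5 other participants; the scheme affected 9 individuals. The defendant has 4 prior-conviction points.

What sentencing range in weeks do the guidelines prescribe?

Base offense level for trafficking in stolen goods: 17.
§1 applies (level before this adjustment is 17 ≥ 12, so +3): 17 + 3 = 20.
§2 applies: 20 + 1 = 21.
§3 applies (level before this adjustment is 21 ≥ 12, so +4): 21 + 4 = 25.
§4 applies: 25 − 3 = 22.
§5 does not apply.
§7 applies: 22 + 3 = 25.
Level 25 exceeds the maximum of 24; capped at 24.
Final offense level: 24.
Criminal history: 4 prior points → Category 1 (0-5).
Level 24 falls in the 19-24 band.
Grid: Level 19-24 × Category 1 = 156-200 weeks.

156-200 weeks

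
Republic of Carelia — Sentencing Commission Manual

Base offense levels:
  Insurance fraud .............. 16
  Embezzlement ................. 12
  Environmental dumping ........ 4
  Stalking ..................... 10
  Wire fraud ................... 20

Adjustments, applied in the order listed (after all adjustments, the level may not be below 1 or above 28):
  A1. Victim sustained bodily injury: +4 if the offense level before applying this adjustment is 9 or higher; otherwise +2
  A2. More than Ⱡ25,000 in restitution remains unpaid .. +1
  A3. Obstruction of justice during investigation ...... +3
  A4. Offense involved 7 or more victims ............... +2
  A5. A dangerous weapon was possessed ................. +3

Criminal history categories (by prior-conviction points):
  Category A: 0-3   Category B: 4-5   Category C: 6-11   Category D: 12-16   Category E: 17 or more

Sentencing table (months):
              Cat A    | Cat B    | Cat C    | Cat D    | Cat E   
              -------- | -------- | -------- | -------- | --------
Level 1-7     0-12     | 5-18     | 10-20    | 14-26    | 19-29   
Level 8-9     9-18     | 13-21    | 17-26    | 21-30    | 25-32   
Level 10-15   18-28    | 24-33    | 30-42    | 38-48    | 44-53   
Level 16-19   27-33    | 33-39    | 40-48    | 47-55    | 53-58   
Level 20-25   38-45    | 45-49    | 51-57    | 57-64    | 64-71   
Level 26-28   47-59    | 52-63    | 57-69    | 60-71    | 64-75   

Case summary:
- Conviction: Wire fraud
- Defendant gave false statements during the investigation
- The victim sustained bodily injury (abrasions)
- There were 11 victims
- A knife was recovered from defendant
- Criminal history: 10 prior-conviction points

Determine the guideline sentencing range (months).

Base offense level for wire fraud: 20.
A1 applies (level before this adjustment is 20 ≥ 9, so +4): 20 + 4 = 24.
A3 applies: 24 + 3 = 27.
A4 applies: 27 + 2 = 29.
A5 applies: 29 + 3 = 32.
Level 32 exceeds the maximum of 28; capped at 28.
Final offense level: 28.
Criminal history: 10 prior points → Category C (6-11).
Level 28 falls in the 26-28 band.
Grid: Level 26-28 × Category C = 57-69 months.

57-69 months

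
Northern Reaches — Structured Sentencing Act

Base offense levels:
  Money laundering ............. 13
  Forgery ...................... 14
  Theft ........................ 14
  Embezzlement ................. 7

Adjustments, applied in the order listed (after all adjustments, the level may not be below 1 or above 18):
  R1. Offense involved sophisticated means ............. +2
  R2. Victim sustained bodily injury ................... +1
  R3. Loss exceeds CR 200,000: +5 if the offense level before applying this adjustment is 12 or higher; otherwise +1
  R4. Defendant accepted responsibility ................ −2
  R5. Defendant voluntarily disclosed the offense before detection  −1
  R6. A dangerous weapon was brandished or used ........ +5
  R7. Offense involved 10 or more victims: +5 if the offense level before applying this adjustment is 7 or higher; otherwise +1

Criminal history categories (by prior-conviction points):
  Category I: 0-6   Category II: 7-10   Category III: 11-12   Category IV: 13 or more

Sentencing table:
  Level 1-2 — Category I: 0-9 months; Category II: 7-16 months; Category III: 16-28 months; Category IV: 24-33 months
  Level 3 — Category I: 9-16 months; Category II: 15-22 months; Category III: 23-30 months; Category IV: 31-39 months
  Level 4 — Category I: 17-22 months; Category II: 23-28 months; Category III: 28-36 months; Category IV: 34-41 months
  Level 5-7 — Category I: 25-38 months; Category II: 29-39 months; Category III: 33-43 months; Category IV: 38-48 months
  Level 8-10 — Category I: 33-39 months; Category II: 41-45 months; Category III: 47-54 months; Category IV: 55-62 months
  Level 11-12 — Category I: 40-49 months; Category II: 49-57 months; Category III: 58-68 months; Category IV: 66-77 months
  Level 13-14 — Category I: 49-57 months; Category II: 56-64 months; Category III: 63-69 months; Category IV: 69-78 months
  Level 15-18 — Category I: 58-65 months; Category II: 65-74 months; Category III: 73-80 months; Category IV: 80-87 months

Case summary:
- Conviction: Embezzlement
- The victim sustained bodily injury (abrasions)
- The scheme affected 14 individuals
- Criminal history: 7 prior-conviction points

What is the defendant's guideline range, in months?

Base offense level for embezzlement: 7.
R1 does not apply.
R2 applies: 7 + 1 = 8.
R4 does not apply.
R5 does not apply.
R7 applies (level before this adjustment is 8 ≥ 7, so +5): 8 + 5 = 13.
Final offense level: 13.
Criminal history: 7 prior points → Category II (7-10).
Level 13 falls in the 13-14 band.
Grid: Level 13-14 × Category II = 56-64 months.

56-64 months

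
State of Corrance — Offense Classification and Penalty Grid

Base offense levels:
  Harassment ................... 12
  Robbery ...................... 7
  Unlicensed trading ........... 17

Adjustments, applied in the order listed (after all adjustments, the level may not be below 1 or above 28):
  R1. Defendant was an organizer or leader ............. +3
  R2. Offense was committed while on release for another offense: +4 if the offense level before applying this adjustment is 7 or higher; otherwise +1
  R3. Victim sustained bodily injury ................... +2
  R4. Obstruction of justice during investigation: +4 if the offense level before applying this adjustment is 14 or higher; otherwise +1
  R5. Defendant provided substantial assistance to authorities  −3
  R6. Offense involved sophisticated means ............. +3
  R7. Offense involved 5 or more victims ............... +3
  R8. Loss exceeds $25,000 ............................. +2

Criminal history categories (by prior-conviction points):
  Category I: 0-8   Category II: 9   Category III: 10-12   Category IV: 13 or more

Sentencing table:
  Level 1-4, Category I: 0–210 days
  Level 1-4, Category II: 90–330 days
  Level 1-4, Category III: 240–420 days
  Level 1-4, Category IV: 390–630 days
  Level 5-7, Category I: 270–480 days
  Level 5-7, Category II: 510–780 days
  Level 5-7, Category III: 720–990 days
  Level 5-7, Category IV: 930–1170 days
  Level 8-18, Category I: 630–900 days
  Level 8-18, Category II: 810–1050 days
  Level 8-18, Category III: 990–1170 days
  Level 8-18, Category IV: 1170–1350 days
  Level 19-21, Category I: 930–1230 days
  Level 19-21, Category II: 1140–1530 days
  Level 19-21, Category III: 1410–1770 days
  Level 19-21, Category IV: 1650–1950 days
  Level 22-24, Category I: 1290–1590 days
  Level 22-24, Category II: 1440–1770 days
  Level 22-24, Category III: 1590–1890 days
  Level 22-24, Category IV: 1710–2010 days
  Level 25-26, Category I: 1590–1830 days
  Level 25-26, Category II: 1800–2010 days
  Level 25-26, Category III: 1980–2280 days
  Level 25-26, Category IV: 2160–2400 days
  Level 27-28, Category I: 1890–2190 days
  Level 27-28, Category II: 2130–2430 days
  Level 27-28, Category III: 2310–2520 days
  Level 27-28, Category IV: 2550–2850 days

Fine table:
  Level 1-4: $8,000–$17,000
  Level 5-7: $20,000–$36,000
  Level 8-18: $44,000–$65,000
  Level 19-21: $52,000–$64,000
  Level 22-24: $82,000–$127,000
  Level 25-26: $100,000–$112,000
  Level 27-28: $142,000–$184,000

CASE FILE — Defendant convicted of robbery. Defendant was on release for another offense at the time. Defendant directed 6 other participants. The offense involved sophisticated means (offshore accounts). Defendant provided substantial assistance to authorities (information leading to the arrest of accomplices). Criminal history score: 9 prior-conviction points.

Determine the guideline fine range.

$44,000–$65,000

Base offense level for robbery: 7.
R1 applies: 7 + 3 = 10.
R2 applies (level before this adjustment is 10 ≥ 7, so +4): 10 + 4 = 14.
R5 applies: 14 − 3 = 11.
R6 applies: 11 + 3 = 14.
R7 does not apply.
Final offense level: 14.
Level 14 falls in the 8-18 band.
Fine table: Level 8-18 → $44,000–$65,000.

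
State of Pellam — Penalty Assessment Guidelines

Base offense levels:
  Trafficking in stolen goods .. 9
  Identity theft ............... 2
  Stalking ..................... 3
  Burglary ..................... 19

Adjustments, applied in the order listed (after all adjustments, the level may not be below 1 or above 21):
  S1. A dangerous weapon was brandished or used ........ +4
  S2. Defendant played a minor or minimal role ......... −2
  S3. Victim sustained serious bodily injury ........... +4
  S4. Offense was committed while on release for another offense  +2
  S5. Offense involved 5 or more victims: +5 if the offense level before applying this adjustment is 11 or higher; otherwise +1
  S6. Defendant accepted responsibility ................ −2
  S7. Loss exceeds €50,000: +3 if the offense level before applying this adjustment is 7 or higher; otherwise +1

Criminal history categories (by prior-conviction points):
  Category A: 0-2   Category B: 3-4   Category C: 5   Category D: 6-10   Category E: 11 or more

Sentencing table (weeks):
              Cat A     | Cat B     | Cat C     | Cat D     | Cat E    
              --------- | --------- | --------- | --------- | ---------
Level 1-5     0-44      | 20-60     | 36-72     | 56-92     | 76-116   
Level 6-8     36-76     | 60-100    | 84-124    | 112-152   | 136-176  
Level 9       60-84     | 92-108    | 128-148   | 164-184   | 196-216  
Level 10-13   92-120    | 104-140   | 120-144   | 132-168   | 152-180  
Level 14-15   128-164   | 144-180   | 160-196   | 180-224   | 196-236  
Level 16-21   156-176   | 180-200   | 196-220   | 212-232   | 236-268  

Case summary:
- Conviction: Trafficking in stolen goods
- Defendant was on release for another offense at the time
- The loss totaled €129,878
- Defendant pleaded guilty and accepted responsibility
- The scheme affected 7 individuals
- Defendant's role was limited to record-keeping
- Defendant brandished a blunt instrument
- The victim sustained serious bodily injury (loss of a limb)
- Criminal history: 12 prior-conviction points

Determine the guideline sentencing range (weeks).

236-268 weeks

Base offense level for trafficking in stolen goods: 9.
S1 applies: 9 + 4 = 13.
S2 applies: 13 − 2 = 11.
S3 applies: 11 + 4 = 15.
S4 applies: 15 + 2 = 17.
S5 applies (level before this adjustment is 17 ≥ 11, so +5): 17 + 5 = 22.
S6 applies: 22 − 2 = 20.
S7 applies (level before this adjustment is 20 ≥ 7, so +3): 20 + 3 = 23.
Level 23 exceeds the maximum of 21; capped at 21.
Final offense level: 21.
Criminal history: 12 prior points → Category E (11+).
Level 21 falls in the 16-21 band.
Grid: Level 16-21 × Category E = 236-268 weeks.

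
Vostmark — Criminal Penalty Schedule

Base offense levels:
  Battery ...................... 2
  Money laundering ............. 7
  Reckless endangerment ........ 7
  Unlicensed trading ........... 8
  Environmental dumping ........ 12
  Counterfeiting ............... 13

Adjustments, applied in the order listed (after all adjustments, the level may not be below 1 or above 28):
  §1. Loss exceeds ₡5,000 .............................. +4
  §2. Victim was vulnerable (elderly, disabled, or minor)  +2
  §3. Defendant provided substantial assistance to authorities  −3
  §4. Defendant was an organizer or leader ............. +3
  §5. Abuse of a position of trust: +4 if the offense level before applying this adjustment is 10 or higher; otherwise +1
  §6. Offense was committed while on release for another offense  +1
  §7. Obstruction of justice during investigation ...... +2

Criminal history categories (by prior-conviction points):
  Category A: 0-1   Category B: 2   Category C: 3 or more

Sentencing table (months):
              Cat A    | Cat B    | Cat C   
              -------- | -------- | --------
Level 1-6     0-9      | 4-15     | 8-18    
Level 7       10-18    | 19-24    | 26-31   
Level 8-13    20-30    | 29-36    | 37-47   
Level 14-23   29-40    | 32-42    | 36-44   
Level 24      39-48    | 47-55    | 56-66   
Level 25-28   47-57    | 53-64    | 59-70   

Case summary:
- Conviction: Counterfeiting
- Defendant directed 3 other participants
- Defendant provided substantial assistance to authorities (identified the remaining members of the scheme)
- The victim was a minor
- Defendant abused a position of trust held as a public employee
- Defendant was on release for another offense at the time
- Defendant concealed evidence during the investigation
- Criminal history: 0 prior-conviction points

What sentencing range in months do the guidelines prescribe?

29-40 months

Base offense level for counterfeiting: 13.
§2 applies: 13 + 2 = 15.
§3 applies: 15 − 3 = 12.
§4 applies: 12 + 3 = 15.
§5 applies (level before this adjustment is 15 ≥ 10, so +4): 15 + 4 = 19.
§6 applies: 19 + 1 = 20.
§7 applies: 20 + 2 = 22.
Final offense level: 22.
Criminal history: 0 prior points → Category A (0-1).
Level 22 falls in the 14-23 band.
Grid: Level 14-23 × Category A = 29-40 months.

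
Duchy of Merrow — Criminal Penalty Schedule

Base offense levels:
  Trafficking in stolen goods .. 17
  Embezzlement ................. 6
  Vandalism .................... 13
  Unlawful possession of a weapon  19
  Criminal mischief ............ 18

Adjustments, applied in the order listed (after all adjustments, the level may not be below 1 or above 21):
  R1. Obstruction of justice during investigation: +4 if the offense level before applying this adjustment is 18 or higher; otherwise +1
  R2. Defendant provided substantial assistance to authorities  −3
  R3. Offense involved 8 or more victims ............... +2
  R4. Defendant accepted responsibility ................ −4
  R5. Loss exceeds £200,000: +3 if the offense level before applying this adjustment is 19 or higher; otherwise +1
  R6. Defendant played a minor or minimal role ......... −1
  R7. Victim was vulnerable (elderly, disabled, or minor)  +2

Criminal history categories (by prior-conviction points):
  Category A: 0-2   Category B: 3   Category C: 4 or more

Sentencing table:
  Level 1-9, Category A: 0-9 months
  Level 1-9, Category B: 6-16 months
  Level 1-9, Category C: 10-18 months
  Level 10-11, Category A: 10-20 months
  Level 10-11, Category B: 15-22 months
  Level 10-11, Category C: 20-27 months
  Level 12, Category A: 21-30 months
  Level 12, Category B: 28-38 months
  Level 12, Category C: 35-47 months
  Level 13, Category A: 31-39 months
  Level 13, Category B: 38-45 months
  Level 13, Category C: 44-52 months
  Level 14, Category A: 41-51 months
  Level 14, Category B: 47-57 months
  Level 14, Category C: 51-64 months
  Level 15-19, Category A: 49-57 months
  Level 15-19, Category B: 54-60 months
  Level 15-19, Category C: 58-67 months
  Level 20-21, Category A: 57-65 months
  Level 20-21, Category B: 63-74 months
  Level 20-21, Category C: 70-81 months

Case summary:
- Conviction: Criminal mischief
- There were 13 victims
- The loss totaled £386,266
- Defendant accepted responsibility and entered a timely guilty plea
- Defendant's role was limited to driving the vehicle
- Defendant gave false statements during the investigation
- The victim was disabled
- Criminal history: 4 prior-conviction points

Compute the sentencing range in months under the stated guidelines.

Base offense level for criminal mischief: 18.
R1 applies (level before this adjustment is 18 ≥ 18, so +4): 18 + 4 = 22.
R3 applies: 22 + 2 = 24.
R4 applies: 24 − 4 = 20.
R5 applies (level before this adjustment is 20 ≥ 19, so +3): 20 + 3 = 23.
R6 applies: 23 − 1 = 22.
R7 applies: 22 + 2 = 24.
Level 24 exceeds the maximum of 21; capped at 21.
Final offense level: 21.
Criminal history: 4 prior points → Category C (4+).
Level 21 falls in the 20-21 band.
Grid: Level 20-21 × Category C = 70-81 months.

70-81 months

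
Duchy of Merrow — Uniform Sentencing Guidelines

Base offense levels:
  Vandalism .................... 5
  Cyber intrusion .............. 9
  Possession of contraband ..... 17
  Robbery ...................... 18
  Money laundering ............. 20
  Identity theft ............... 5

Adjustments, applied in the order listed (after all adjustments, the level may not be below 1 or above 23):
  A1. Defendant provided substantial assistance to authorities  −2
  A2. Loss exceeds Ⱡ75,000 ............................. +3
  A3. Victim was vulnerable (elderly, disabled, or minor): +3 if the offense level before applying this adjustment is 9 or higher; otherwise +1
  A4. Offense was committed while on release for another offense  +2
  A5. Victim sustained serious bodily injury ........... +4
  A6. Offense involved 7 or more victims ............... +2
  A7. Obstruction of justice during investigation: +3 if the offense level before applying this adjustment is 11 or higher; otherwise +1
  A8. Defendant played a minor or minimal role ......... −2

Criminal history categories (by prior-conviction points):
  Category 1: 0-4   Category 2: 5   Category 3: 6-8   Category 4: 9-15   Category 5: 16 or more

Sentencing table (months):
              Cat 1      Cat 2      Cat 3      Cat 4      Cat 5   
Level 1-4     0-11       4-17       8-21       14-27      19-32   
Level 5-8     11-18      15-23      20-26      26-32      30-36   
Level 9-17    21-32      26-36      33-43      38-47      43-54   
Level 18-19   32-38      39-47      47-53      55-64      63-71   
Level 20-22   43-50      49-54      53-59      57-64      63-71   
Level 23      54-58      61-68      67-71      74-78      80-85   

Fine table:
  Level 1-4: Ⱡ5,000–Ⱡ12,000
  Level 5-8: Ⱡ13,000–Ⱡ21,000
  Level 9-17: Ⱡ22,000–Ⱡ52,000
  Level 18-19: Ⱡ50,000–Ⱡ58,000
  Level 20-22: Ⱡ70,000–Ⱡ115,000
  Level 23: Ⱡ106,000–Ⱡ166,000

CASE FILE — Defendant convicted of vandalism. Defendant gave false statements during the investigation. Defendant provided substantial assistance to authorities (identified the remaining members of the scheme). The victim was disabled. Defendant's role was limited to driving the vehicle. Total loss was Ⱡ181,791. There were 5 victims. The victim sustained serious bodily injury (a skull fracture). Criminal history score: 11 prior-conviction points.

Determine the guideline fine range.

Base offense level for vandalism: 5.
A1 applies: 5 − 2 = 3.
A2 applies: 3 + 3 = 6.
A3 applies (level before this adjustment is 6 < 9, so +1): 6 + 1 = 7.
A5 applies: 7 + 4 = 11.
A7 applies (level before this adjustment is 11 ≥ 11, so +3): 11 + 3 = 14.
A8 applies: 14 − 2 = 12.
Final offense level: 12.
Level 12 falls in the 9-17 band.
Fine table: Level 9-17 → Ⱡ22,000–Ⱡ52,000.

Ⱡ22,000–Ⱡ52,000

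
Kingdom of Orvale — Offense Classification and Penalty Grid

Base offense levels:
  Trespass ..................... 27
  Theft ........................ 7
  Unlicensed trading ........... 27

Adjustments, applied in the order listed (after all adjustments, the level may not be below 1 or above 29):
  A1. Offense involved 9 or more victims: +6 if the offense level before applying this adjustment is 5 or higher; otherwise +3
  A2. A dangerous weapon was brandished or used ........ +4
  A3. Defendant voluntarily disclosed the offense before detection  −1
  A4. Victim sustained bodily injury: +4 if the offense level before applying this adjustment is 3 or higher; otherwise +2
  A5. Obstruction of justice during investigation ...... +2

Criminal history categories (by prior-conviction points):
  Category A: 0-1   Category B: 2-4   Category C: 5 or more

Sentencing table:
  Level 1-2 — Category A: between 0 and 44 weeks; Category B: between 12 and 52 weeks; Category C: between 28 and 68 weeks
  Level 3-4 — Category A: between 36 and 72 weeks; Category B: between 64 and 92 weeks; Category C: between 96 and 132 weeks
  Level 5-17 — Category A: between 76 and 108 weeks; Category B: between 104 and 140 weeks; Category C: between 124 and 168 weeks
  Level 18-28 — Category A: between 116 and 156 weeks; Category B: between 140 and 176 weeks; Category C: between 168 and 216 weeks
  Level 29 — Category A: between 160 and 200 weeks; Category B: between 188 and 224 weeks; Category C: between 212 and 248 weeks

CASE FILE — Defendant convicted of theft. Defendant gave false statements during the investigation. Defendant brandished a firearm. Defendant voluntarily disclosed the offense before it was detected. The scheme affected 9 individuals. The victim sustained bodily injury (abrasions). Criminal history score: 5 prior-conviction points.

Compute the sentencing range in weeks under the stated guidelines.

Base offense level for theft: 7.
A1 applies (level before this adjustment is 7 ≥ 5, so +6): 7 + 6 = 13.
A2 applies: 13 + 4 = 17.
A3 applies: 17 − 1 = 16.
A4 applies (level before this adjustment is 16 ≥ 3, so +4): 16 + 4 = 20.
A5 applies: 20 + 2 = 22.
Final offense level: 22.
Criminal history: 5 prior points → Category C (5+).
Level 22 falls in the 18-28 band.
Grid: Level 18-28 × Category C = 168-216 weeks.

168-216 weeks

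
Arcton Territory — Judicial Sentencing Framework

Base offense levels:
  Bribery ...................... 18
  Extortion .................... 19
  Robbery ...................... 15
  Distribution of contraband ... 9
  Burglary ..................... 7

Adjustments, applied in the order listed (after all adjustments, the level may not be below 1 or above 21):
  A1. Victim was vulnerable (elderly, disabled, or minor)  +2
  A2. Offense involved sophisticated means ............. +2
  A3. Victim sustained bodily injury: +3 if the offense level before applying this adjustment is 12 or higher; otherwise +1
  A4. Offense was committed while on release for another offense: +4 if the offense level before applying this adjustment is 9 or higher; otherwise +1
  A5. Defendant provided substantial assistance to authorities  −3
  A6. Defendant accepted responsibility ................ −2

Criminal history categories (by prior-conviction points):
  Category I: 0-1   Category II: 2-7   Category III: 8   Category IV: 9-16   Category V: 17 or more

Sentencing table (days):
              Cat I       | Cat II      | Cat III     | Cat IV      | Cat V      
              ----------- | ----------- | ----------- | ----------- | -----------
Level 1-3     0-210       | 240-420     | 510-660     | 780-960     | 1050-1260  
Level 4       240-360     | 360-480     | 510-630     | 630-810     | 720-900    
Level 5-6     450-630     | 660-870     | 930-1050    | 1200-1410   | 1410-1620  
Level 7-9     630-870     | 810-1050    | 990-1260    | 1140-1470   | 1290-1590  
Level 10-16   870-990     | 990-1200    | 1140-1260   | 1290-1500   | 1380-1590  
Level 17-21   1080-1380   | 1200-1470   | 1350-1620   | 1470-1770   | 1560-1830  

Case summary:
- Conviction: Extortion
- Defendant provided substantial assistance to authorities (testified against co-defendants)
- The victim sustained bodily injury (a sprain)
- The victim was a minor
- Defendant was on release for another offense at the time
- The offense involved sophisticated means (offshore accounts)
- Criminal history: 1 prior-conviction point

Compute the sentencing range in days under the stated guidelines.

1080-1380 days

Base offense level for extortion: 19.
A1 applies: 19 + 2 = 21.
A2 applies: 21 + 2 = 23.
A3 applies (level before this adjustment is 23 ≥ 12, so +3): 23 + 3 = 26.
A4 applies (level before this adjustment is 26 ≥ 9, so +4): 26 + 4 = 30.
A5 applies: 30 − 3 = 27.
Level 27 exceeds the maximum of 21; capped at 21.
Final offense level: 21.
Criminal history: 1 prior point → Category I (0-1).
Level 21 falls in the 17-21 band.
Grid: Level 17-21 × Category I = 1080-1380 days.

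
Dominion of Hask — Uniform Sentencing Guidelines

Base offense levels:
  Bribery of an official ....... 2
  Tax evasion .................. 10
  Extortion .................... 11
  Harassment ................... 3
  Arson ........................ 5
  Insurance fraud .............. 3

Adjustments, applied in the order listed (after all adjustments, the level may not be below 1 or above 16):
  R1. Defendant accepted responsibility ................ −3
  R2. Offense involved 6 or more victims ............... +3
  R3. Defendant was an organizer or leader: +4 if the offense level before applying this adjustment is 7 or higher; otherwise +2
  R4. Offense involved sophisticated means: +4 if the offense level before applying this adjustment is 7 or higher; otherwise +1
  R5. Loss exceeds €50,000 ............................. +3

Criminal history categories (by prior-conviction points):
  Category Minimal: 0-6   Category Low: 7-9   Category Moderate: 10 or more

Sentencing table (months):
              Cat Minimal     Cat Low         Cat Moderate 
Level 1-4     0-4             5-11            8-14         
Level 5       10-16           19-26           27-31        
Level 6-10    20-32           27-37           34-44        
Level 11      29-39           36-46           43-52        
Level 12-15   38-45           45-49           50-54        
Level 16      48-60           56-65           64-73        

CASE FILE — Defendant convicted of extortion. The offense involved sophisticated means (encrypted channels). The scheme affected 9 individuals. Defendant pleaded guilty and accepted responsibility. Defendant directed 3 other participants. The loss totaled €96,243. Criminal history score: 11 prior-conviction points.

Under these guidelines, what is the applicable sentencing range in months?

Base offense level for extortion: 11.
R1 applies: 11 − 3 = 8.
R2 applies: 8 + 3 = 11.
R3 applies (level before this adjustment is 11 ≥ 7, so +4): 11 + 4 = 15.
R4 applies (level before this adjustment is 15 ≥ 7, so +4): 15 + 4 = 19.
R5 applies: 19 + 3 = 22.
Level 22 exceeds the maximum of 16; capped at 16.
Final offense level: 16.
Criminal history: 11 prior points → Category Moderate (10+).
Level 16 falls in the 16 band.
Grid: Level 16 × Category Moderate = 64-73 months.

64-73 months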